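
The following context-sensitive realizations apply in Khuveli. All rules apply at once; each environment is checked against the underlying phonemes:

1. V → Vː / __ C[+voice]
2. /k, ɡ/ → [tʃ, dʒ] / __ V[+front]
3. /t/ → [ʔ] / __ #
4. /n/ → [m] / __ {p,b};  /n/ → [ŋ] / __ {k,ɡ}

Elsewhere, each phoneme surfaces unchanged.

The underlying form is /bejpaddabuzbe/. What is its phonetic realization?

[beːjpaːddaːbuːzbe]

/b/ stays [b].
Rule 1 applies to /e/ (between /b/ and /j/: before a voiced consonant) → [eː].
/j/ (between /e/ and /p/): no rule targets it → [j].
/p/ (between /j/ and /a/): no rule targets it → [p].
/a/ (between /p/ and /d/): before a voiced consonant, so rule 1 applies → [aː].
/d/ (between /a/ and /d/) is unaffected → [d].
/d/ — not in any rule's target class → [d].
/a/ (between /d/ and /b/) occurs before a voiced consonant → [aː] by rule 1.
/b/ (between /a/ and /u/) is unaffected → [b].
/u/ (between /b/ and /z/) occurs before a voiced consonant → [uː] by rule 1.
/z/ — not in any rule's target class → [z].
/b/ — not in any rule's target class → [b].
/e/ — word-final; rule 1 does not apply here → [e].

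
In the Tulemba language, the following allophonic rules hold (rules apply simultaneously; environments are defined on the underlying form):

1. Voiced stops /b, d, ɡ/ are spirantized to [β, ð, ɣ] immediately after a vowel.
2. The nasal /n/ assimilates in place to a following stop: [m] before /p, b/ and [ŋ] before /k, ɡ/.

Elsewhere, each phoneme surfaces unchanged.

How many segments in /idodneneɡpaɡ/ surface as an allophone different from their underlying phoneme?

4

Segments that undergo a rule: /d/ → [ð] (rule 1); /d/ → [ð] (rule 1); /ɡ/ → [ɣ] (rule 1); /ɡ/ → [ɣ] (rule 1).
All other segments surface unchanged.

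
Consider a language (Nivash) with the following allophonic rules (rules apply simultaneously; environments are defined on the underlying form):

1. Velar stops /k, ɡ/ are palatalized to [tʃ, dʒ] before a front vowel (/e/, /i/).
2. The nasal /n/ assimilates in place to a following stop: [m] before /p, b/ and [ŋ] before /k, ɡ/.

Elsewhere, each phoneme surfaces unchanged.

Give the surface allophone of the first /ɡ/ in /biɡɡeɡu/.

/ɡ/ (between /i/ and /ɡ/) is in the target of rule 1 but the environment (before a front vowel) is not met → [ɡ].

[ɡ]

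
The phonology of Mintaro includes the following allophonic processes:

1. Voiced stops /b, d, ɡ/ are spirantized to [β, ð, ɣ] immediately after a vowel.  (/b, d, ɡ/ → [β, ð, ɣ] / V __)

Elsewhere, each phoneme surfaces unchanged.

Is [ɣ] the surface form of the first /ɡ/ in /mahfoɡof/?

/ɡ/ (between /o/ and /o/) occurs immediately after a vowel → [ɣ] by rule 1.
The actual realization is [ɣ], which matches [ɣ].

Yes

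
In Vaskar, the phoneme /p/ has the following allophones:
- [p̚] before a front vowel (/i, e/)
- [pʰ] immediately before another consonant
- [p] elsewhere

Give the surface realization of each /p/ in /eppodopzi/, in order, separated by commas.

Occurrence 1 (position 2): immediately before another consonant → [pʰ].
Occurrence 2 (position 3): no conditioning environment matches → elsewhere allophone [p].
Occurrence 3 (position 7): immediately before another consonant → [pʰ].

[pʰ], [p], [pʰ]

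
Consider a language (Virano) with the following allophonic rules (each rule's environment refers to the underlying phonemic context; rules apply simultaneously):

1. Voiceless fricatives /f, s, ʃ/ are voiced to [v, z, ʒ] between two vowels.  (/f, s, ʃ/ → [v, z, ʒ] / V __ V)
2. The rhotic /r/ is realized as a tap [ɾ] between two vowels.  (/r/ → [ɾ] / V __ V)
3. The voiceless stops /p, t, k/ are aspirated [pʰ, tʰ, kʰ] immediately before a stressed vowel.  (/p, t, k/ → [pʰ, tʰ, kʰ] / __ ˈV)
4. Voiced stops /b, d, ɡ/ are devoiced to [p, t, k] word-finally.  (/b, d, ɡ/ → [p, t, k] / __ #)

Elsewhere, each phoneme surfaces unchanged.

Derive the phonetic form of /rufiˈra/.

[ruviˈɾa]

/r/ — word-initial; rule 2 does not apply here → [r].
/u/ (between /r/ and /f/): no rule targets it → [u].
Rule 1 applies to /f/ (between /u/ and /i/: between two vowels) → [v].
/i/ (between /f/ and /r/) is unaffected → [i].
/r/ (between /i/ and /a/) occurs between two vowels → [ɾ] by rule 2.
/a/ (word-final) is unaffected → [a].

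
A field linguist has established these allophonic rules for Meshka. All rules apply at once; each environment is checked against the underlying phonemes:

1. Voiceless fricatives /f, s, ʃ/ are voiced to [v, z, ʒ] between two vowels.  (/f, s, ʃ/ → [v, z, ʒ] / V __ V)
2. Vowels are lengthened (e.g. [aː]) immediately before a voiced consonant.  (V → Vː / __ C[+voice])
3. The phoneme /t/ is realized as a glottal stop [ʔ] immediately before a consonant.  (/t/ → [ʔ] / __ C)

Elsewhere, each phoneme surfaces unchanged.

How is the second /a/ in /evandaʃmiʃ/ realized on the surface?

/a/ (between /d/ and /ʃ/): rule 2 targets it, but not before a voiced consonant → unchanged [a].

[a]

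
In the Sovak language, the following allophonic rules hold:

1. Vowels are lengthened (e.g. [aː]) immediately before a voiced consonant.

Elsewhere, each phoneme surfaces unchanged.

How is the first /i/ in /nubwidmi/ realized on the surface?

/i/ — between /w/ and /d/, before a voiced consonant — surfaces as [iː] (rule 1).

[iː]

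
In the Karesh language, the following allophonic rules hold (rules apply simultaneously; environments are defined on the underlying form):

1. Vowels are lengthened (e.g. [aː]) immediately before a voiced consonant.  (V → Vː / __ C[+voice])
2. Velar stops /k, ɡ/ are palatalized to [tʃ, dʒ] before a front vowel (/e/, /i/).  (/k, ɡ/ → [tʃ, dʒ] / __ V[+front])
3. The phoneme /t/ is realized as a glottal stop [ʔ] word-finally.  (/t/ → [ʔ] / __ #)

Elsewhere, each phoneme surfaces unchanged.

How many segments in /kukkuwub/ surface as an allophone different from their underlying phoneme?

2

Segments that undergo a rule: /u/ → [uː] (rule 1); /u/ → [uː] (rule 1).
All other segments surface unchanged.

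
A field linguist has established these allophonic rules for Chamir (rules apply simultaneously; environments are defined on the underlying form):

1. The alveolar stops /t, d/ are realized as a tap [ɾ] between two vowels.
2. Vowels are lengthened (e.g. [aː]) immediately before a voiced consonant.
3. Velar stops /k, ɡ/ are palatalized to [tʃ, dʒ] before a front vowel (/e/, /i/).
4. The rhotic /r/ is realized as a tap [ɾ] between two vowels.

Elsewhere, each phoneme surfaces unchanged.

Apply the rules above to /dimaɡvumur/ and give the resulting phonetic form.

[diːmaːɡvuːmuːr]

/d/ (word-initial): rule 1 targets it, but not between two vowels → unchanged [d].
/i/ (between /d/ and /m/): before a voiced consonant, so rule 2 applies → [iː].
/m/ (between /i/ and /a/): no rule targets it → [m].
/a/ meets the environment for rule 2 (before a voiced consonant) → [aː].
/ɡ/ — between /a/ and /v/; rule 3 does not apply here → [ɡ].
/v/ stays [v].
/u/ (between /v/ and /m/): before a voiced consonant, so rule 2 applies → [uː].
/m/ — not in any rule's target class → [m].
Rule 2 applies to /u/ (between /m/ and /r/: before a voiced consonant) → [uː].
/r/ (word-final) fails the environment for rule 4, so it stays [r].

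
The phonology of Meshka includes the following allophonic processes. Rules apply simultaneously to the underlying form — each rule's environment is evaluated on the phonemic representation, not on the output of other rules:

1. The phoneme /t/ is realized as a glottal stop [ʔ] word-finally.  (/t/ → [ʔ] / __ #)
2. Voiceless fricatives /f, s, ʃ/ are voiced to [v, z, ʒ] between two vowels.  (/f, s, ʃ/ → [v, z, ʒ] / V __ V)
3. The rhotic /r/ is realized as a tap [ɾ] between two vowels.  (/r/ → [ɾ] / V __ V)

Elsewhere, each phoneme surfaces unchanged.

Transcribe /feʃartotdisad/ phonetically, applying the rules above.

/f/ (word-initial): rule 2 targets it, but not between two vowels → unchanged [f].
/e/ stays [e].
/ʃ/ (between /e/ and /a/): between two vowels, so rule 2 applies → [ʒ].
/a/ stays [a].
/r/ — between /a/ and /t/; rule 3 does not apply here → [r].
/t/ — between /r/ and /o/; rule 1 does not apply here → [t].
/o/ (between /t/ and /t/): no rule targets it → [o].
/t/ — between /o/ and /d/; rule 1 does not apply here → [t].
/d/ — not in any rule's target class → [d].
/i/ (between /d/ and /s/): no rule targets it → [i].
/s/ (between /i/ and /a/) occurs between two vowels → [z] by rule 2.
/a/ (between /s/ and /d/) is unaffected → [a].
/d/ (word-final) is unaffected → [d].

[feʒartotdizad]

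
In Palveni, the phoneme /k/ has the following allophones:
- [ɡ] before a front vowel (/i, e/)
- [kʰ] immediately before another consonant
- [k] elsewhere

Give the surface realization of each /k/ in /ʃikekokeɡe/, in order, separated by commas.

[ɡ], [k], [ɡ]

Occurrence 1 (position 3): before a front vowel (/i, e/) → [ɡ].
Occurrence 2 (position 5): no conditioning environment matches → elsewhere allophone [k].
Occurrence 3 (position 7): before a front vowel (/i, e/) → [ɡ].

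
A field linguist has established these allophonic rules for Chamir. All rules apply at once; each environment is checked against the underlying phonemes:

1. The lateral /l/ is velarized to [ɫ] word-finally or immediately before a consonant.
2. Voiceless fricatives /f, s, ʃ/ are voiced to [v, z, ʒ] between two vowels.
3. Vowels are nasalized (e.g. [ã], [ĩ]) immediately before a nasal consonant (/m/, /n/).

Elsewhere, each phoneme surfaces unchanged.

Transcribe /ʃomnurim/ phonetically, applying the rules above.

/ʃ/ (word-initial) fails the environment for rule 2, so it stays [ʃ].
/o/ (between /ʃ/ and /m/): before a nasal consonant, so rule 3 applies → [õ].
/m/ — not in any rule's target class → [m].
/n/ stays [n].
/u/ (between /n/ and /r/): rule 3 targets it, but not before a nasal consonant → unchanged [u].
/r/ (between /u/ and /i/) is unaffected → [r].
/i/ meets the environment for rule 3 (before a nasal consonant) → [ĩ].
/m/ stays [m].

[ʃõmnurĩm]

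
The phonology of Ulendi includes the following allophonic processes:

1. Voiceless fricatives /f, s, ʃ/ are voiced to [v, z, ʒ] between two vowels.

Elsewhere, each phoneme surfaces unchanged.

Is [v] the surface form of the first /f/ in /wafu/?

/f/ meets the environment for rule 1 (between two vowels) → [v].
The actual realization is [v], which matches [v].

Yes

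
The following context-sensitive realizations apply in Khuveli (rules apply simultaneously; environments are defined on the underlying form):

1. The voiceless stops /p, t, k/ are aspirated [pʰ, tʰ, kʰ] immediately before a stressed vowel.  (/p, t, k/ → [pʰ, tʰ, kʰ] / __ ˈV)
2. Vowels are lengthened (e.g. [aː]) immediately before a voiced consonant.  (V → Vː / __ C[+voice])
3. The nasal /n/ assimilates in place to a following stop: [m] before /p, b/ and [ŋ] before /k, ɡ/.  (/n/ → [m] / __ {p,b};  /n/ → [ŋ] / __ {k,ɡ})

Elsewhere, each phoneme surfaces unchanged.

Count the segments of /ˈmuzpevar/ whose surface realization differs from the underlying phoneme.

Segments that undergo a rule: /u/ → [uː] (rule 2); /e/ → [eː] (rule 2); /a/ → [aː] (rule 2).
All other segments surface unchanged.

3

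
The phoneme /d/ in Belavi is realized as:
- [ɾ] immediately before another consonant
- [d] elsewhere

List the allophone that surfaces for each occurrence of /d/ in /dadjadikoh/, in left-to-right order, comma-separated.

[d], [ɾ], [d]

Occurrence 1 (position 1): no conditioning environment matches → elsewhere allophone [d].
Occurrence 2 (position 3): immediately before another consonant → [ɾ].
Occurrence 3 (position 6): no conditioning environment matches → elsewhere allophone [d].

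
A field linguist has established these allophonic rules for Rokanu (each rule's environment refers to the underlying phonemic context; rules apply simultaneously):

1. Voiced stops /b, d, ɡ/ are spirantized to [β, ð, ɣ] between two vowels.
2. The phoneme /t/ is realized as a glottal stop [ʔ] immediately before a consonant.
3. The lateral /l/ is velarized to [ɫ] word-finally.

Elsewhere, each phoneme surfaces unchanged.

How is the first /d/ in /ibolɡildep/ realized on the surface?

/d/ (between /l/ and /e/): rule 1 targets it, but not between two vowels → unchanged [d].

[d]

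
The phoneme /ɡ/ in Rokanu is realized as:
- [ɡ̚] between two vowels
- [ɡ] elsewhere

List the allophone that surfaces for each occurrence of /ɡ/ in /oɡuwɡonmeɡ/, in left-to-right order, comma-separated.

[ɡ̚], [ɡ], [ɡ]

Occurrence 1 (position 2): between two vowels → [ɡ̚].
Occurrence 2 (position 5): no conditioning environment matches → elsewhere allophone [ɡ].
Occurrence 3 (position 10): no conditioning environment matches → elsewhere allophone [ɡ].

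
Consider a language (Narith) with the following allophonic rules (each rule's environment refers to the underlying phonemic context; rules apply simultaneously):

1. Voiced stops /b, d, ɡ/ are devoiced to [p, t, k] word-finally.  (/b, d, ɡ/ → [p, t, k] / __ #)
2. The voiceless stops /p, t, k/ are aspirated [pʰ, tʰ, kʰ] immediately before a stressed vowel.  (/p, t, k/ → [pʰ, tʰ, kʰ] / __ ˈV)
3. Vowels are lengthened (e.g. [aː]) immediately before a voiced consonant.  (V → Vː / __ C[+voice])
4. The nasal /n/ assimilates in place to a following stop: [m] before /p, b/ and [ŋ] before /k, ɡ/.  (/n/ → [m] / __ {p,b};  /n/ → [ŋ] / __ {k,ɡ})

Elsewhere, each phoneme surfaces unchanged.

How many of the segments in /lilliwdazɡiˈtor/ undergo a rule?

5

Segments that undergo a rule: /i/ → [iː] (rule 3); /i/ → [iː] (rule 3); /a/ → [aː] (rule 3); /t/ → [tʰ] (rule 2); /o/ → [oː] (rule 3).
All other segments surface unchanged.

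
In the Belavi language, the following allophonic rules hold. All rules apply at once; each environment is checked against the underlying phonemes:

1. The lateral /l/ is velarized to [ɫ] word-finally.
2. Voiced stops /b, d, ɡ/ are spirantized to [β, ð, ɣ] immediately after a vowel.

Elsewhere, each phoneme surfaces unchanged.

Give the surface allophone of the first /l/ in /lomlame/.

[l]

/l/ (word-initial): rule 1 targets it, but not word-finally → unchanged [l].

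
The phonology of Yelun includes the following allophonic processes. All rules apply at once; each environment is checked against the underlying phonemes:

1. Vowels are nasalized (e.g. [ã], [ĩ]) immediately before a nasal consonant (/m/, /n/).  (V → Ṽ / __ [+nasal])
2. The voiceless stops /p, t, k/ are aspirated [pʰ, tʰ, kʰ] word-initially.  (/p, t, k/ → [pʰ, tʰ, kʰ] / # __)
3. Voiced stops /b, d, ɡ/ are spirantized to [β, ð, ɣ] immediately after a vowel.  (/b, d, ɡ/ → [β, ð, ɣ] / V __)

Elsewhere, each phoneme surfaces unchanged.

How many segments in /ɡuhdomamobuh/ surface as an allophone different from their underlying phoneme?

Segments that undergo a rule: /o/ → [õ] (rule 1); /a/ → [ã] (rule 1); /b/ → [β] (rule 3).
All other segments surface unchanged.

3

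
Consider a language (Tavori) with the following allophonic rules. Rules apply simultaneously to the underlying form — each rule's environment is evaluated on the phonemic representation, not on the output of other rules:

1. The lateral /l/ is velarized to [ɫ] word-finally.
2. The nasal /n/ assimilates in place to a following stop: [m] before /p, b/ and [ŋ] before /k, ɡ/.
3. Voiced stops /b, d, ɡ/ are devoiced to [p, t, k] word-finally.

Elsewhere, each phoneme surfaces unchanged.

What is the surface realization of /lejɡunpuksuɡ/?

[lejɡumpuksuk]

/l/ (word-initial) is in the target of rule 1 but the environment (word-finally) is not met → [l].
/e/ stays [e].
/j/ stays [j].
/ɡ/ — between /j/ and /u/; rule 3 does not apply here → [ɡ].
/u/ — not in any rule's target class → [u].
/n/ — between /u/ and /p/, before a labial or velar stop — surfaces as [m] (rule 2).
/p/ (between /n/ and /u/): no rule targets it → [p].
/u/ stays [u].
/k/ (between /u/ and /s/): no rule targets it → [k].
/s/ — not in any rule's target class → [s].
/u/ (between /s/ and /ɡ/): no rule targets it → [u].
/ɡ/ — word-final, word-finally — surfaces as [k] (rule 3).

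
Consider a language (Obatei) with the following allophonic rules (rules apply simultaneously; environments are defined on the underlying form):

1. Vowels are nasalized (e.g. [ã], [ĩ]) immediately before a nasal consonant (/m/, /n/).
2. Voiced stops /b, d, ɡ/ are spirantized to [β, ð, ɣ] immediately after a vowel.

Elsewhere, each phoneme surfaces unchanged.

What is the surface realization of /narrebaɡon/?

/n/ stays [n].
/a/ — between /n/ and /r/; rule 1 does not apply here → [a].
/r/ (between /a/ and /r/) is unaffected → [r].
/r/ (between /r/ and /e/) is unaffected → [r].
/e/ (between /r/ and /b/): rule 1 targets it, but not before a nasal consonant → unchanged [e].
/b/ (between /e/ and /a/): immediately after a vowel, so rule 2 applies → [β].
/a/ (between /b/ and /ɡ/): rule 1 targets it, but not before a nasal consonant → unchanged [a].
Rule 2 applies to /ɡ/ (between /a/ and /o/: immediately after a vowel) → [ɣ].
/o/ — between /ɡ/ and /n/, before a nasal consonant — surfaces as [õ] (rule 1).
/n/ (word-final): no rule targets it → [n].

[narreβaɣõn]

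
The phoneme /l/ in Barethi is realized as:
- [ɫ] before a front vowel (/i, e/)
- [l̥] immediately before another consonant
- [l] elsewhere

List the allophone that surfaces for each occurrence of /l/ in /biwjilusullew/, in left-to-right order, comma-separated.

Occurrence 1 (position 6): no conditioning environment matches → elsewhere allophone [l].
Occurrence 2 (position 10): immediately before another consonant → [l̥].
Occurrence 3 (position 11): before a front vowel (/i, e/) → [ɫ].

[l], [l̥], [ɫ]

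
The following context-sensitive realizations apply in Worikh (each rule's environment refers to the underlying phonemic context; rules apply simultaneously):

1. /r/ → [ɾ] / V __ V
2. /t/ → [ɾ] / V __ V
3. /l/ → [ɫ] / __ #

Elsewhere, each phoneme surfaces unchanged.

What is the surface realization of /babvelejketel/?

/b/ — not in any rule's target class → [b].
/a/ (between /b/ and /b/) is unaffected → [a].
/b/ (between /a/ and /v/): no rule targets it → [b].
/v/ (between /b/ and /e/) is unaffected → [v].
/e/ (between /v/ and /l/): no rule targets it → [e].
/l/ (between /e/ and /e/): rule 3 targets it, but not word-finally → unchanged [l].
/e/ (between /l/ and /j/) is unaffected → [e].
/j/ (between /e/ and /k/): no rule targets it → [j].
/k/ (between /j/ and /e/) is unaffected → [k].
/e/ (between /k/ and /t/): no rule targets it → [e].
/t/ (between /e/ and /e/) occurs between two vowels → [ɾ] by rule 2.
/e/ — not in any rule's target class → [e].
Rule 3 applies to /l/ (word-final: word-finally) → [ɫ].

[babvelejkeɾeɫ]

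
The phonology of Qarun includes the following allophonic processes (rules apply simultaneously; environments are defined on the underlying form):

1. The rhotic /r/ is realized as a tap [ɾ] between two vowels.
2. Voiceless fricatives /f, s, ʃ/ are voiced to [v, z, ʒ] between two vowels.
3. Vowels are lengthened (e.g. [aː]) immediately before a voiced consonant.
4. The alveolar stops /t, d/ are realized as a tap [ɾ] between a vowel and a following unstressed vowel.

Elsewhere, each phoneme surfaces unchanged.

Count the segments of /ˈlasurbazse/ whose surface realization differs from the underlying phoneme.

3

Segments that undergo a rule: /s/ → [z] (rule 2); /u/ → [uː] (rule 3); /a/ → [aː] (rule 3).
All other segments surface unchanged.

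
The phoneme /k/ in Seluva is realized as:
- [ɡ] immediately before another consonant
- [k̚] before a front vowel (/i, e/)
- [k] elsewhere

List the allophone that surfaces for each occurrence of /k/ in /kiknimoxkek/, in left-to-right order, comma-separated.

Occurrence 1 (position 1): before a front vowel (/i, e/) → [k̚].
Occurrence 2 (position 3): immediately before another consonant → [ɡ].
Occurrence 3 (position 9): before a front vowel (/i, e/) → [k̚].
Occurrence 4 (position 11): no conditioning environment matches → elsewhere allophone [k].

[k̚], [ɡ], [k̚], [k]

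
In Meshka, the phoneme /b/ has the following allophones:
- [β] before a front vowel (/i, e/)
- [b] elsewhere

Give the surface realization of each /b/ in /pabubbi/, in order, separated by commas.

Occurrence 1 (position 3): no conditioning environment matches → elsewhere allophone [b].
Occurrence 2 (position 5): no conditioning environment matches → elsewhere allophone [b].
Occurrence 3 (position 6): before a front vowel (/i, e/) → [β].

[b], [b], [β]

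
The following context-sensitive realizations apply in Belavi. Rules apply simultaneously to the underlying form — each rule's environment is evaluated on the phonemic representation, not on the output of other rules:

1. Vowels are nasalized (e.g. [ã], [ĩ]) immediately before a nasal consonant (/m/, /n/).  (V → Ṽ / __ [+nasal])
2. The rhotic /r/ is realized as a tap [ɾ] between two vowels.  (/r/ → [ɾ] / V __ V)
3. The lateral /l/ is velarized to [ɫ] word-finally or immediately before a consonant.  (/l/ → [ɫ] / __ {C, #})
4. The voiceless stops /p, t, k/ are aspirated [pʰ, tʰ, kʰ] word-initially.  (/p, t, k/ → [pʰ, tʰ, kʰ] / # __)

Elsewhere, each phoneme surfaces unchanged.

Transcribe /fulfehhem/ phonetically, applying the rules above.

/u/ (between /f/ and /l/) is in the target of rule 1 but the environment (before a nasal consonant) is not met → [u].
/l/ meets the environment for rule 3 (word-finally or immediately before a consonant) → [ɫ].
/e/ (between /f/ and /h/) fails the environment for rule 1, so it stays [e].
/e/ — between /h/ and /m/, before a nasal consonant — surfaces as [ẽ] (rule 1).

[fuɫfehhẽm]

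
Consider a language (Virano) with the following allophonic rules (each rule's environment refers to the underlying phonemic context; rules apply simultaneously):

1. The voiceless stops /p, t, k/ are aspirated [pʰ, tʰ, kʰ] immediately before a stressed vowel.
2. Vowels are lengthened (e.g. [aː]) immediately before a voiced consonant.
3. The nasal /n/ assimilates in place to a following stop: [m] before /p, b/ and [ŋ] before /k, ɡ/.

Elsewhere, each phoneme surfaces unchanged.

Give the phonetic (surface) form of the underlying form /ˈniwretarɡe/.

/n/ — word-initial; rule 3 does not apply here → [n].
/i/ — between /n/ and /w/, before a voiced consonant — surfaces as [iː] (rule 2).
/e/ (between /r/ and /t/) fails the environment for rule 2, so it stays [e].
/t/ — between /e/ and /a/; rule 1 does not apply here → [t].
/a/ — between /t/ and /r/, before a voiced consonant — surfaces as [aː] (rule 2).
/e/ (word-final): rule 2 targets it, but not before a voiced consonant → unchanged [e].

[ˈniːwretaːrɡe]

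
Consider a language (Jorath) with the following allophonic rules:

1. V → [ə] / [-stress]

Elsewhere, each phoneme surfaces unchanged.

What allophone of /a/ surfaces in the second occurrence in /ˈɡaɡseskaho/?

[ə]

/a/ — between /k/ and /h/, in an unstressed syllable — surfaces as [ə] (rule 1).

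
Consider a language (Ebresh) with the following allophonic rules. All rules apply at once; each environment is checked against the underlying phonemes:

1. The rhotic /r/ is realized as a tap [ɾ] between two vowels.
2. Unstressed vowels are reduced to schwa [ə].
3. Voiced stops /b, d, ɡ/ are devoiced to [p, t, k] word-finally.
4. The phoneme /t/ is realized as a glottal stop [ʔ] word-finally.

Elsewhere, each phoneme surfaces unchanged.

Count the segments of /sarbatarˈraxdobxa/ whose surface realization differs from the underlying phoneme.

Segments that undergo a rule: /a/ → [ə] (rule 2); /a/ → [ə] (rule 2); /a/ → [ə] (rule 2); /o/ → [ə] (rule 2); /a/ → [ə] (rule 2).
All other segments surface unchanged.

5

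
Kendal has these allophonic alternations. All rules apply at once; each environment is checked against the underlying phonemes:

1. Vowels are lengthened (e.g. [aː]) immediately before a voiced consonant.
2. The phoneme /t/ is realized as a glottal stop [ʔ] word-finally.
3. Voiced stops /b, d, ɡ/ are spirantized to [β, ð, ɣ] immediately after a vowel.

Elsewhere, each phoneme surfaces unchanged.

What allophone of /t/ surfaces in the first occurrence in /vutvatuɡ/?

[t]

/t/ (between /u/ and /v/) fails the environment for rule 2, so it stays [t].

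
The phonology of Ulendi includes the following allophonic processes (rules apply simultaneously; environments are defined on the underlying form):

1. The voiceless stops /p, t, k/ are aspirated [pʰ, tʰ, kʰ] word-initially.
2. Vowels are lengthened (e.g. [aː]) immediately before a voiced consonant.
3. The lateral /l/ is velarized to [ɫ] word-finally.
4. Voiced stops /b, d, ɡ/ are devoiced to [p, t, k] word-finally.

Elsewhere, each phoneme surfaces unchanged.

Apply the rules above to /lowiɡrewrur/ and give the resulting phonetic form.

/l/ (word-initial) is in the target of rule 3 but the environment (word-finally) is not met → [l].
Rule 2 applies to /o/ (between /l/ and /w/: before a voiced consonant) → [oː].
/w/ — not in any rule's target class → [w].
/i/ (between /w/ and /ɡ/) occurs before a voiced consonant → [iː] by rule 2.
/ɡ/ (between /i/ and /r/): rule 4 targets it, but not word-finally → unchanged [ɡ].
/r/ (between /ɡ/ and /e/) is unaffected → [r].
/e/ (between /r/ and /w/) occurs before a voiced consonant → [eː] by rule 2.
/w/ (between /e/ and /r/): no rule targets it → [w].
/r/ — not in any rule's target class → [r].
/u/ — between /r/ and /r/, before a voiced consonant — surfaces as [uː] (rule 2).
/r/ (word-final) is unaffected → [r].

[loːwiːɡreːwruːr]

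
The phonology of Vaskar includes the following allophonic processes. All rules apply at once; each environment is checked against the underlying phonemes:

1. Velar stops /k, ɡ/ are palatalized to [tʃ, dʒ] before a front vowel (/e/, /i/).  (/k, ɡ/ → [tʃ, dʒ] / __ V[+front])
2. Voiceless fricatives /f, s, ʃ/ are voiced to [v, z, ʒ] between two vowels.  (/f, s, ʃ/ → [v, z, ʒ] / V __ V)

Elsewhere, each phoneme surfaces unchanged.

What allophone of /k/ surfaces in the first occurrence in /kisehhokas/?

Rule 1 applies to /k/ (word-initial: before a front vowel) → [tʃ].

[tʃ]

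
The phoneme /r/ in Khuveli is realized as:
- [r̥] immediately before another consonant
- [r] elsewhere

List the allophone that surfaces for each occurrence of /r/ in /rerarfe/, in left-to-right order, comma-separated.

Occurrence 1 (position 1): no conditioning environment matches → elsewhere allophone [r].
Occurrence 2 (position 3): no conditioning environment matches → elsewhere allophone [r].
Occurrence 3 (position 5): immediately before another consonant → [r̥].

[r], [r], [r̥]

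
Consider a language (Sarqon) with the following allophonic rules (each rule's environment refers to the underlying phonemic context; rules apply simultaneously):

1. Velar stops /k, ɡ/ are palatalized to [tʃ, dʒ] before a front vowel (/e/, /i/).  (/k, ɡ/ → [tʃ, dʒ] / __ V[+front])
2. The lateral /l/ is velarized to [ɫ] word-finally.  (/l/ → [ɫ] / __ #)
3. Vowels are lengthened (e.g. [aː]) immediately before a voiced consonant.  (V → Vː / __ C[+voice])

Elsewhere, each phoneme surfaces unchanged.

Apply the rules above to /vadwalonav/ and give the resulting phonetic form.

/v/ (word-initial) is unaffected → [v].
/a/ (between /v/ and /d/): before a voiced consonant, so rule 3 applies → [aː].
/d/ stays [d].
/w/ (between /d/ and /a/): no rule targets it → [w].
/a/ — between /w/ and /l/, before a voiced consonant — surfaces as [aː] (rule 3).
/l/ (between /a/ and /o/) fails the environment for rule 2, so it stays [l].
Rule 3 applies to /o/ (between /l/ and /n/: before a voiced consonant) → [oː].
/n/ stays [n].
/a/ (between /n/ and /v/) occurs before a voiced consonant → [aː] by rule 3.
/v/ stays [v].

[vaːdwaːloːnaːv]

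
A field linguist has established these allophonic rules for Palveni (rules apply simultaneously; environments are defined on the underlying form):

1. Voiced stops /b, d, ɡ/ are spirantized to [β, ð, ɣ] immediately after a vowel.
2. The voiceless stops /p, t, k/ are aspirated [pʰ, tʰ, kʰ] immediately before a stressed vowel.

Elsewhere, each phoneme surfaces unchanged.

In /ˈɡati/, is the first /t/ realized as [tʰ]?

No

/t/ (between /a/ and /i/): rule 2 targets it, but not immediately before a stressed vowel → unchanged [t].
The actual realization is [t], not [tʰ].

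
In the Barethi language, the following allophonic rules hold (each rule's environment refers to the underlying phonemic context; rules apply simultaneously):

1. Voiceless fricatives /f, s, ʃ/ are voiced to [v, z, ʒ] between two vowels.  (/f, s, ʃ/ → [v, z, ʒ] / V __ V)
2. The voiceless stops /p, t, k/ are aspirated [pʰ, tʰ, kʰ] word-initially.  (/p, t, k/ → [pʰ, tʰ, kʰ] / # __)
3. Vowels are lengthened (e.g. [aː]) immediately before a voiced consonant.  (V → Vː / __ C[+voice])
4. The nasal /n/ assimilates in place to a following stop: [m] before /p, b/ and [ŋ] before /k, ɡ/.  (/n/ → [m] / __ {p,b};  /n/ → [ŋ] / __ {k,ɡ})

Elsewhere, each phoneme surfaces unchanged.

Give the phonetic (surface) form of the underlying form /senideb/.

[seːniːdeːb]

/s/ (word-initial) fails the environment for rule 1, so it stays [s].
Rule 3 applies to /e/ (between /s/ and /n/: before a voiced consonant) → [eː].
/n/ (between /e/ and /i/): rule 4 targets it, but not before a labial or velar stop → unchanged [n].
Rule 3 applies to /i/ (between /n/ and /d/: before a voiced consonant) → [iː].
Rule 3 applies to /e/ (between /d/ and /b/: before a voiced consonant) → [eː].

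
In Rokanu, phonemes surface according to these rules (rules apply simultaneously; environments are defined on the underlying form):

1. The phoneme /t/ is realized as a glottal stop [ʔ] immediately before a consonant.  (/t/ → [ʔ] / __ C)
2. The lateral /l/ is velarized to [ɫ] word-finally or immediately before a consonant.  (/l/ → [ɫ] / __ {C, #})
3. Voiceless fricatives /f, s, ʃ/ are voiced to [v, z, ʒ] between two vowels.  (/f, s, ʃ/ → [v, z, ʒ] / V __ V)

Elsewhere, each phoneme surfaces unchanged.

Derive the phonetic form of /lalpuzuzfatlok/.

[laɫpuzuzfaʔlok]

/l/ — word-initial; rule 2 does not apply here → [l].
/a/ stays [a].
/l/ — between /a/ and /p/, word-finally or immediately before a consonant — surfaces as [ɫ] (rule 2).
/p/ — not in any rule's target class → [p].
/u/ — not in any rule's target class → [u].
/z/ (between /u/ and /u/): no rule targets it → [z].
/u/ (between /z/ and /z/): no rule targets it → [u].
/z/ — not in any rule's target class → [z].
/f/ (between /z/ and /a/) is in the target of rule 3 but the environment (between two vowels) is not met → [f].
/a/ stays [a].
/t/ (between /a/ and /l/) occurs immediately before a consonant → [ʔ] by rule 1.
/l/ (between /t/ and /o/) fails the environment for rule 2, so it stays [l].
/o/ (between /l/ and /k/): no rule targets it → [o].
/k/ (word-final) is unaffected → [k].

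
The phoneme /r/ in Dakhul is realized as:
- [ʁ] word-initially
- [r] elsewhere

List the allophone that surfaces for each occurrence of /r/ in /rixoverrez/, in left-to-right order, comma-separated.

Occurrence 1 (position 1): word-initially → [ʁ].
Occurrence 2 (position 7): no conditioning environment matches → elsewhere allophone [r].
Occurrence 3 (position 8): no conditioning environment matches → elsewhere allophone [r].

[ʁ], [r], [r]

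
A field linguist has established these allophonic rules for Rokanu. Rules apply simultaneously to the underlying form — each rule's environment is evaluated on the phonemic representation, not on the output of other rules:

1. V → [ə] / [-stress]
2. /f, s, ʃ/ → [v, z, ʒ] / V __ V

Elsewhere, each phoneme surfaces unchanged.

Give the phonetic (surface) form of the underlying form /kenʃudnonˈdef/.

/e/ — between /k/ and /n/, in an unstressed syllable — surfaces as [ə] (rule 1).
/ʃ/ — between /n/ and /u/; rule 2 does not apply here → [ʃ].
/u/ meets the environment for rule 1 (in an unstressed syllable) → [ə].
/o/ — between /n/ and /n/, in an unstressed syllable — surfaces as [ə] (rule 1).
/e/ — between /d/ and /f/; rule 1 does not apply here → [e].
/f/ — word-final; rule 2 does not apply here → [f].

[kənʃədnənˈdef]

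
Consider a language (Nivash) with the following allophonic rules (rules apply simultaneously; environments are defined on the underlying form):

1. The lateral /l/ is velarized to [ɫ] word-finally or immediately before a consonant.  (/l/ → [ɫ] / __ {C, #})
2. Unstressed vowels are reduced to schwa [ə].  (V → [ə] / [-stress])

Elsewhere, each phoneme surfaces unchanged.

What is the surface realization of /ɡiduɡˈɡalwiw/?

/ɡ/ (word-initial) is unaffected → [ɡ].
/i/ — between /ɡ/ and /d/, in an unstressed syllable — surfaces as [ə] (rule 2).
/d/ (between /i/ and /u/) is unaffected → [d].
Rule 2 applies to /u/ (between /d/ and /ɡ/: in an unstressed syllable) → [ə].
/ɡ/ (between /u/ and /ɡ/): no rule targets it → [ɡ].
/ɡ/ — not in any rule's target class → [ɡ].
/a/ (between /ɡ/ and /l/) fails the environment for rule 2, so it stays [a].
/l/ meets the environment for rule 1 (word-finally or immediately before a consonant) → [ɫ].
/w/ (between /l/ and /i/) is unaffected → [w].
/i/ — between /w/ and /w/, in an unstressed syllable — surfaces as [ə] (rule 2).
/w/ (word-final): no rule targets it → [w].

[ɡədəɡˈɡaɫwəw]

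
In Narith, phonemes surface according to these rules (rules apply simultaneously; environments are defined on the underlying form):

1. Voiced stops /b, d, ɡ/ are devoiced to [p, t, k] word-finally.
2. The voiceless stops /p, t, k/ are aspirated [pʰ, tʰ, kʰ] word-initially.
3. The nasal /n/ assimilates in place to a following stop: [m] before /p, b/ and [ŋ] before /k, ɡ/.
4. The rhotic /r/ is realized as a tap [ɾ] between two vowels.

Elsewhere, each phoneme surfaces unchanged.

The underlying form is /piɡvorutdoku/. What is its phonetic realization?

[pʰiɡvoɾutdoku]

/p/ (word-initial): word-initially, so rule 2 applies → [pʰ].
/i/ stays [i].
/ɡ/ (between /i/ and /v/) fails the environment for rule 1, so it stays [ɡ].
/v/ (between /ɡ/ and /o/) is unaffected → [v].
/o/ (between /v/ and /r/): no rule targets it → [o].
Rule 4 applies to /r/ (between /o/ and /u/: between two vowels) → [ɾ].
/u/ (between /r/ and /t/) is unaffected → [u].
/t/ — between /u/ and /d/; rule 2 does not apply here → [t].
/d/ (between /t/ and /o/): rule 1 targets it, but not word-finally → unchanged [d].
/o/ — not in any rule's target class → [o].
/k/ (between /o/ and /u/) is in the target of rule 2 but the environment (word-initially) is not met → [k].
/u/ (word-final): no rule targets it → [u].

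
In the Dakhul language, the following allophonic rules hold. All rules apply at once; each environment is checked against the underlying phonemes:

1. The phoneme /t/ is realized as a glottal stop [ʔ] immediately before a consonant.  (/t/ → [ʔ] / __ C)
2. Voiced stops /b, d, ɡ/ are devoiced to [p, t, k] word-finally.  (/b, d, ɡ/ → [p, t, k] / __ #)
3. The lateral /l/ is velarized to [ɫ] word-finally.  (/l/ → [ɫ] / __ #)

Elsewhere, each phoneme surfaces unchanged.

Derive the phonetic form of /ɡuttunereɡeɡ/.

/ɡ/ (word-initial) is in the target of rule 2 but the environment (word-finally) is not met → [ɡ].
/u/ (between /ɡ/ and /t/): no rule targets it → [u].
Rule 1 applies to /t/ (between /u/ and /t/: immediately before a consonant) → [ʔ].
/t/ (between /t/ and /u/): rule 1 targets it, but not immediately before a consonant → unchanged [t].
/u/ — not in any rule's target class → [u].
/n/ stays [n].
/e/ (between /n/ and /r/): no rule targets it → [e].
/r/ (between /e/ and /e/): no rule targets it → [r].
/e/ (between /r/ and /ɡ/) is unaffected → [e].
/ɡ/ — between /e/ and /e/; rule 2 does not apply here → [ɡ].
/e/ (between /ɡ/ and /ɡ/) is unaffected → [e].
/ɡ/ (word-final) occurs word-finally → [k] by rule 2.

[ɡuʔtunereɡek]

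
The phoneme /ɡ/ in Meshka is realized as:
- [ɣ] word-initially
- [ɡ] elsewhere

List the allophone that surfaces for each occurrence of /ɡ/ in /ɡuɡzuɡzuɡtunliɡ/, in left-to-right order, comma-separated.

[ɣ], [ɡ], [ɡ], [ɡ], [ɡ]

Occurrence 1 (position 1): word-initially → [ɣ].
Occurrence 2 (position 3): no conditioning environment matches → elsewhere allophone [ɡ].
Occurrence 3 (position 6): no conditioning environment matches → elsewhere allophone [ɡ].
Occurrence 4 (position 9): no conditioning environment matches → elsewhere allophone [ɡ].
Occurrence 5 (position 15): no conditioning environment matches → elsewhere allophone [ɡ].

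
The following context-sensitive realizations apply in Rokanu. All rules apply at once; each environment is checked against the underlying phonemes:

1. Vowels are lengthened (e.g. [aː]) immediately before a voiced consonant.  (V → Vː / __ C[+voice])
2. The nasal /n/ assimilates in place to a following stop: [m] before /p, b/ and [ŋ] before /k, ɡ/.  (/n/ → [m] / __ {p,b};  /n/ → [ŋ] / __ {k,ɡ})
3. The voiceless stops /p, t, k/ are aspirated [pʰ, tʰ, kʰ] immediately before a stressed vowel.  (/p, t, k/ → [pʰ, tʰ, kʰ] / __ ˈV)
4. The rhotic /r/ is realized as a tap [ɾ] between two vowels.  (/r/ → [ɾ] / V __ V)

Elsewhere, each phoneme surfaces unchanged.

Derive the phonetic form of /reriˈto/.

/r/ (word-initial) fails the environment for rule 4, so it stays [r].
/e/ meets the environment for rule 1 (before a voiced consonant) → [eː].
/r/ (between /e/ and /i/) occurs between two vowels → [ɾ] by rule 4.
/i/ (between /r/ and /t/) fails the environment for rule 1, so it stays [i].
Rule 3 applies to /t/ (between /i/ and /o/: immediately before a stressed vowel) → [tʰ].
/o/ — word-final; rule 1 does not apply here → [o].

[reːɾiˈtʰo]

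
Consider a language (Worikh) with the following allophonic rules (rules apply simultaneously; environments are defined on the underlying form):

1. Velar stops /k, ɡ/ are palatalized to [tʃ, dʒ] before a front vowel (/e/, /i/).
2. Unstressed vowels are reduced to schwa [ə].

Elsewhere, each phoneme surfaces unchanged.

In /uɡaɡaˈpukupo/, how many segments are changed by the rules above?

5

Segments that undergo a rule: /u/ → [ə] (rule 2); /a/ → [ə] (rule 2); /a/ → [ə] (rule 2); /u/ → [ə] (rule 2); /o/ → [ə] (rule 2).
All other segments surface unchanged.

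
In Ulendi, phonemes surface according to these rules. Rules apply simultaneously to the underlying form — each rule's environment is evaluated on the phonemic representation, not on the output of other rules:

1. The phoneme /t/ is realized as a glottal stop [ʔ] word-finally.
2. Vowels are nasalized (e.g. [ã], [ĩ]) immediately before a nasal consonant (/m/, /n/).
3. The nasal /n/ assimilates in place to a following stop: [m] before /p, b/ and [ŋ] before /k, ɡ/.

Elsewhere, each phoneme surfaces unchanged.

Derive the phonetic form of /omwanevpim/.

Rule 2 applies to /o/ (word-initial: before a nasal consonant) → [õ].
/m/ (between /o/ and /w/) is unaffected → [m].
/w/ stays [w].
Rule 2 applies to /a/ (between /w/ and /n/: before a nasal consonant) → [ã].
/n/ (between /a/ and /e/): rule 3 targets it, but not before a labial or velar stop → unchanged [n].
/e/ (between /n/ and /v/) is in the target of rule 2 but the environment (before a nasal consonant) is not met → [e].
/v/ — not in any rule's target class → [v].
/p/ (between /v/ and /i/): no rule targets it → [p].
/i/ (between /p/ and /m/) occurs before a nasal consonant → [ĩ] by rule 2.
/m/ — not in any rule's target class → [m].

[õmwãnevpĩm]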